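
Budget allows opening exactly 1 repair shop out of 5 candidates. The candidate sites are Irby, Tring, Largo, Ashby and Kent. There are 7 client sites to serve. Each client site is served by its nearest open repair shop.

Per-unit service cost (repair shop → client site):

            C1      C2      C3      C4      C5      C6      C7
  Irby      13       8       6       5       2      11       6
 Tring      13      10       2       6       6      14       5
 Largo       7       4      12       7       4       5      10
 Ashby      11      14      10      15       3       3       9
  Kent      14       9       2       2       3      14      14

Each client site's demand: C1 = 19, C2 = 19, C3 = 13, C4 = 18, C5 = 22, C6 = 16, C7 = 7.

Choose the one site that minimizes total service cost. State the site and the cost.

Choose Largo only; total service cost 729.

With exactly 1 open, each client site uses its cheapest among the chosen.
{Largo}: C1→Largo 7·19=133, C2→Largo 4·19=76, C3→Largo 12·13=156, C4→Largo 7·18=126, C5→Largo 4·22=88, C6→Largo 5·16=80, C7→Largo 10·7=70. Service cost 729.
{Irby}: service cost 829
{Kent}: service cost 887
Among all 5 size-1 choices, {Largo} is lowest.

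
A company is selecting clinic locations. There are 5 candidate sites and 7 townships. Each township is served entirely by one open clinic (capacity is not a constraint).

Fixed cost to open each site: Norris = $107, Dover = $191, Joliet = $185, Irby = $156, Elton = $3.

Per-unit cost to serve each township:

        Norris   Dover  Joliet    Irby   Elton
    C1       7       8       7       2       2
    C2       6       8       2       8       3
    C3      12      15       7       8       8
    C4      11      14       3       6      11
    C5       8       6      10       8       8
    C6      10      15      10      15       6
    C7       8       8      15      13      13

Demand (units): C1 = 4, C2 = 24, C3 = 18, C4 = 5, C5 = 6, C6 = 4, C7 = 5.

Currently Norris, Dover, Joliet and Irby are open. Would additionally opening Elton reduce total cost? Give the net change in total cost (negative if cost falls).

Current service cost with {Norris, Dover, Joliet, Irby}: 313.
Adding Elton: each township re-picks its cheapest; new service cost 297, saving 16.
Extra fixed cost: 3. Net change = 3 − 16 = -13.
(Totals: 952 → 939.)

Yes — net change −13 (cost falls by 13).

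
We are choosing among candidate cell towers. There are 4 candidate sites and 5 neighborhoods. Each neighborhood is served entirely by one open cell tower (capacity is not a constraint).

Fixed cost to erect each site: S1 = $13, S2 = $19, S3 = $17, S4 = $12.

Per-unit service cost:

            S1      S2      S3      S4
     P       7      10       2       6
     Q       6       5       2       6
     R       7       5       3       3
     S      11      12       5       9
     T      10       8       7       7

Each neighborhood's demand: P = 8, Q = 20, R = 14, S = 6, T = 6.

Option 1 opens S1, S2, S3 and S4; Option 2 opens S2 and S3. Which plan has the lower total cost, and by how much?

Option 2 is cheaper by 25.

Option 1: {S1, S2, S3, S4}: P→S3 2·8=16, Q→S3 2·20=40, R→S3 3·14=42, S→S3 5·6=30, T→S3 7·6=42. Service 170; fixed 61; total 231.
Option 2: {S2, S3}: P→S3 2·8=16, Q→S3 2·20=40, R→S3 3·14=42, S→S3 5·6=30, T→S3 7·6=42. Service 170; fixed 36; total 206.
Difference: |231 − 206| = 25.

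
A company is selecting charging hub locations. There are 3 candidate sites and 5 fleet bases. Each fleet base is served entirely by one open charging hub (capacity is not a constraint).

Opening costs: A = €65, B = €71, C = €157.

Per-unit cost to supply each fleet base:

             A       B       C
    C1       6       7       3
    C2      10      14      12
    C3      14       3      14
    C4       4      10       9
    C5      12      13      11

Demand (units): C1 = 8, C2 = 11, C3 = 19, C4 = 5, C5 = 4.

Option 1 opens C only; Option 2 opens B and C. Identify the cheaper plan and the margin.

Option 2 is cheaper by 138.

Option 1: {C}: C1→C 3·8=24, C2→C 12·11=132, C3→C 14·19=266, C4→C 9·5=45, C5→C 11·4=44. Service 511; fixed 157; total 668.
Option 2: {B, C}: C1→C 3·8=24, C2→C 12·11=132, C3→B 3·19=57, C4→C 9·5=45, C5→C 11·4=44. Service 302; fixed 228; total 530.
Difference: |668 − 530| = 138.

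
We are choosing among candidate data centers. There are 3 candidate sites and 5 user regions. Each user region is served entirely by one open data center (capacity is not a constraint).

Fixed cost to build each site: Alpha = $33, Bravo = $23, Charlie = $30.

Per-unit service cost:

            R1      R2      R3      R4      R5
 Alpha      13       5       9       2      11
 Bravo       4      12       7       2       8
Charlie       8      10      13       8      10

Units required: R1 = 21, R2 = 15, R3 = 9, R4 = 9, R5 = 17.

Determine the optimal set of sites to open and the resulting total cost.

For any fixed open set, each user region goes to its cheapest open site; total = fixed + service.
{Alpha, Bravo}: R1→Bravo 4·21=84, R2→Alpha 5·15=75, R3→Bravo 7·9=63, R4→Alpha 2·9=18, R5→Bravo 8·17=136. Service 376; fixed 56; total 432.
{Alpha, Bravo, Charlie}: service 376 + fixed 86 = 462
{Bravo}: service 481 + fixed 23 = 504
(All 7 nonempty subsets were checked; Alpha and Bravo is lowest.)

Open Alpha and Bravo; minimum total cost 432.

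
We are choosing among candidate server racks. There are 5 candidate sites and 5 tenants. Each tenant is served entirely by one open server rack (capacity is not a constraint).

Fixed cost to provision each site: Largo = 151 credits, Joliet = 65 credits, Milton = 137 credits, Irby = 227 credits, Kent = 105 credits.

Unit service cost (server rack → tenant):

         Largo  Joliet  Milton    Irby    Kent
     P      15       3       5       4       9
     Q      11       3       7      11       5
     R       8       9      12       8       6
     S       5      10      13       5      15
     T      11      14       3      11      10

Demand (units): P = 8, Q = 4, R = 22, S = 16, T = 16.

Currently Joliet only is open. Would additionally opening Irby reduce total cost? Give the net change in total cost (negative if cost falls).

No — net change +77 (cost rises by 77).

Current service cost with {Joliet}: 618.
Adding Irby: each tenant re-picks its cheapest; new service cost 468, saving 150.
Extra fixed cost: 227. Net change = 227 − 150 = 77.
(Totals: 683 → 760.)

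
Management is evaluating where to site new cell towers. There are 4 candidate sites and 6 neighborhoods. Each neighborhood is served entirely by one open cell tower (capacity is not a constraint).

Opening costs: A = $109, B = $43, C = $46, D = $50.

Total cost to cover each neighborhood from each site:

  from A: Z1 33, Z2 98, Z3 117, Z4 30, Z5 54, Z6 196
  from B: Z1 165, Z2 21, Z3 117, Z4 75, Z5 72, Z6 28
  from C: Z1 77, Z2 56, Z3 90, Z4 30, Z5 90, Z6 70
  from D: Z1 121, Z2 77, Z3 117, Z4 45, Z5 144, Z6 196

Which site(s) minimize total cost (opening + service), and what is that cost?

Open B and C; minimum total cost 407.

For any fixed open set, each neighborhood goes to its cheapest open site; total = fixed + service.
{B, C}: Z1→C 77, Z2→B 21, Z3→C 90, Z4→C 30, Z5→B 72, Z6→B 28. Service 318; fixed 89; total 407.
{A, B}: service 283 + fixed 152 = 435
{A, B, C}: Z1→A 33, Z2→B 21, Z3→C 90, Z4→A 30, Z5→A 54, Z6→B 28. Service 256; fixed 198; total 454.
{A, B, C, D}: service 256 + fixed 248 = 504
(All 15 nonempty subsets were checked; B and C is lowest.)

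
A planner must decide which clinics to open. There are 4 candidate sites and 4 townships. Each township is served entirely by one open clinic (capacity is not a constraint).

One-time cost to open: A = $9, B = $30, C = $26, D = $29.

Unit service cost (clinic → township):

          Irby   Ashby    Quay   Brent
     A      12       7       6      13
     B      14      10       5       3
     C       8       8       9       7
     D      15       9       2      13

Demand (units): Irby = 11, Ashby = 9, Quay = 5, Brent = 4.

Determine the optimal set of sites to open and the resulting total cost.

Open A and C; minimum total cost 244.

For any fixed open set, each township goes to its cheapest open site; total = fixed + service.
{A, C}: Irby→C 8·11=88, Ashby→A 7·9=63, Quay→A 6·5=30, Brent→C 7·4=28. Service 209; fixed 35; total 244.
{A, B, C}: service 188 + fixed 65 = 253
{A, C, D}: Irby→C 8·11=88, Ashby→A 7·9=63, Quay→D 2·5=10, Brent→C 7·4=28. Service 189; fixed 64; total 253.
{A, B, C, D}: Irby→C 8·11=88, Ashby→A 7·9=63, Quay→D 2·5=10, Brent→B 3·4=12. Service 173; fixed 94; total 267.
No other subset beats 244.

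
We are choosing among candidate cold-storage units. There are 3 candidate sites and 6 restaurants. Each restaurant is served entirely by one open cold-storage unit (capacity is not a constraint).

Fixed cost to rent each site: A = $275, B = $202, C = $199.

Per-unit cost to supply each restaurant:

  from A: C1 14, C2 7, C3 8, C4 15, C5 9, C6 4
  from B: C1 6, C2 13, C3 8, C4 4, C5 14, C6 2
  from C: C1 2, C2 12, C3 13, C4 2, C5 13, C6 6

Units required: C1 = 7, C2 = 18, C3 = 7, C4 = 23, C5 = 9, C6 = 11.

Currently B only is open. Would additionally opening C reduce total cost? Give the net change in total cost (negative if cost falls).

Current service cost with {B}: 572.
Adding C: each restaurant re-picks its cheapest; new service cost 471, saving 101.
Extra fixed cost: 199. Net change = 199 − 101 = 98.
(Totals: 774 → 872.)

No — net change +98 (cost rises by 98).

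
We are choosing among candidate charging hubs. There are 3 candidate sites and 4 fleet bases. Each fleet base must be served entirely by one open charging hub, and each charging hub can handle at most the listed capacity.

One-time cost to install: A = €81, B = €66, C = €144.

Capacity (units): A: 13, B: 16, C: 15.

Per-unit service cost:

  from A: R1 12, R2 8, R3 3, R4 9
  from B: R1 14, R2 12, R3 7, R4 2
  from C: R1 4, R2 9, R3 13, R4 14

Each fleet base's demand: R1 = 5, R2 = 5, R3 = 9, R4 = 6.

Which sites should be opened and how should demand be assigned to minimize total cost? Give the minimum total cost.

Minimum total cost: 316

Open {A, B}: R1→B 14·5=70, R2→B 12·5=60, R3→A 3·9=27, R4→B 2·6=12.
Loads: A carries 9/13, B carries 16/16. Service 169; fixed 147; total 316.
Next best feasible plan costs 322.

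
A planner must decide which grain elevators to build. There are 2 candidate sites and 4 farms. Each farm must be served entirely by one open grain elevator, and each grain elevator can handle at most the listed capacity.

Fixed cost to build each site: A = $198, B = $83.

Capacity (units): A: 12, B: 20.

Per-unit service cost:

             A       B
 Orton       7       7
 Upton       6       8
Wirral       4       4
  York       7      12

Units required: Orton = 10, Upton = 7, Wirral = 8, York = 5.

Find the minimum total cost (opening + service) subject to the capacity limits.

Minimum total cost: 460

Open {A, B}: Orton→B 7·10=70, Upton→A 6·7=42, Wirral→B 4·8=32, York→A 7·5=35.
Loads: A carries 12/12, B carries 18/20. Service 179; fixed 281; total 460.
Next best feasible plan costs 499.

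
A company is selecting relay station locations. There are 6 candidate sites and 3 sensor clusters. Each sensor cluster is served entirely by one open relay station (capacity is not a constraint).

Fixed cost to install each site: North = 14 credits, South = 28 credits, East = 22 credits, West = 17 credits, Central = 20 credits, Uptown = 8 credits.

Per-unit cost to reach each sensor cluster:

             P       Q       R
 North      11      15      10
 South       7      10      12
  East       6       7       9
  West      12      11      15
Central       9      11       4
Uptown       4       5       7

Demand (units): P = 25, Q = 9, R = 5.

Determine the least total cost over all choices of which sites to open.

Minimum total cost: 188

For any fixed open set, each sensor cluster goes to its cheapest open site; total = fixed + service.
{Uptown}: P→Uptown 4·25=100, Q→Uptown 5·9=45, R→Uptown 7·5=35. Service 180; fixed 8; total 188.
{Central, Uptown}: P→Uptown 4·25=100, Q→Uptown 5·9=45, R→Central 4·5=20. Service 165; fixed 28; total 193.
{North, Uptown}: service 180 + fixed 22 = 202
{North, South, East, West, Central, Uptown}: P→Uptown 4·25=100, Q→Uptown 5·9=45, R→Central 4·5=20. Service 165; fixed 109; total 274.
No other subset beats 188.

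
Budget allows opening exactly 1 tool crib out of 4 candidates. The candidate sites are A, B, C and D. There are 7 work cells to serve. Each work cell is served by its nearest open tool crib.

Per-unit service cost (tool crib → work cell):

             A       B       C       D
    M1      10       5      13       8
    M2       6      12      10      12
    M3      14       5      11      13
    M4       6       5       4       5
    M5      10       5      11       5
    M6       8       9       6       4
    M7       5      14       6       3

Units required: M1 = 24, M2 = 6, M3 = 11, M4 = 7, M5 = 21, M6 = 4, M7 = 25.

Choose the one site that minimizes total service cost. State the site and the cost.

Choose D only; total service cost 638.

With exactly 1 open, each work cell uses its cheapest among the chosen.
{D}: M1→D 8·24=192, M2→D 12·6=72, M3→D 13·11=143, M4→D 5·7=35, M5→D 5·21=105, M6→D 4·4=16, M7→D 3·25=75. Service cost 638.
{B}: service cost 773
{A}: service cost 839
Among all 4 size-1 choices, {D} is lowest.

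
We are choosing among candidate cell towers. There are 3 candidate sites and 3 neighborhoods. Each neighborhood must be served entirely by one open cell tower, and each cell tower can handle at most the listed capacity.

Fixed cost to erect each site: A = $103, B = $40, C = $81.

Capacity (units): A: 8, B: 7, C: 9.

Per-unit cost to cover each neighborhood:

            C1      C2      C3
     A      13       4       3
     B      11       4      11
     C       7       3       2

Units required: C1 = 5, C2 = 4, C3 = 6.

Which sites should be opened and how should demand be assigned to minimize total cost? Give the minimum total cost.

Minimum total cost: 234

Open {B, C}: C1→C 7·5=35, C2→C 3·4=12, C3→B 11·6=66.
Loads: B carries 6/7, C carries 9/9. Service 113; fixed 121; total 234.
Next best feasible plan costs 249.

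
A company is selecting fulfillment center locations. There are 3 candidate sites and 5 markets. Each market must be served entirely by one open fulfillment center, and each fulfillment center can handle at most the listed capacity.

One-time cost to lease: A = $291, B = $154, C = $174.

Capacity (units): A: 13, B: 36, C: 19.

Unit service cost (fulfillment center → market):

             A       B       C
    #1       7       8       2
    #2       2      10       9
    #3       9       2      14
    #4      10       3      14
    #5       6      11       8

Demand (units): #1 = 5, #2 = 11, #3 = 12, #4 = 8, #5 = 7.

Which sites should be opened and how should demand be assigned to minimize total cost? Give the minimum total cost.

Minimum total cost: 552

Open {B, C}: #1→C 2·5=10, #2→B 10·11=110, #3→B 2·12=24, #4→B 3·8=24, #5→C 8·7=56.
Loads: B carries 31/36, C carries 12/19. Service 224; fixed 328; total 552.
Next best feasible plan costs 562.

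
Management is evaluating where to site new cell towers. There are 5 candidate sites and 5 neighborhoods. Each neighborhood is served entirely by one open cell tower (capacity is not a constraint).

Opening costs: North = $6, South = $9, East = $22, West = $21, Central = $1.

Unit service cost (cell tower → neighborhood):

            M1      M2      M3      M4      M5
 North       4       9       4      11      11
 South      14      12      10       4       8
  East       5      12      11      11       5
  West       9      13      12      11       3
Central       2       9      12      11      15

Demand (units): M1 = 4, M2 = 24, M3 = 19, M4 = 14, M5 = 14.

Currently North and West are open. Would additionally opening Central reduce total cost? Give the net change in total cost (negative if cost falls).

Yes — net change −7 (cost falls by 7).

Current service cost with {North, West}: 504.
Adding Central: each neighborhood re-picks its cheapest; new service cost 496, saving 8.
Extra fixed cost: 1. Net change = 1 − 8 = -7.
(Totals: 531 → 524.)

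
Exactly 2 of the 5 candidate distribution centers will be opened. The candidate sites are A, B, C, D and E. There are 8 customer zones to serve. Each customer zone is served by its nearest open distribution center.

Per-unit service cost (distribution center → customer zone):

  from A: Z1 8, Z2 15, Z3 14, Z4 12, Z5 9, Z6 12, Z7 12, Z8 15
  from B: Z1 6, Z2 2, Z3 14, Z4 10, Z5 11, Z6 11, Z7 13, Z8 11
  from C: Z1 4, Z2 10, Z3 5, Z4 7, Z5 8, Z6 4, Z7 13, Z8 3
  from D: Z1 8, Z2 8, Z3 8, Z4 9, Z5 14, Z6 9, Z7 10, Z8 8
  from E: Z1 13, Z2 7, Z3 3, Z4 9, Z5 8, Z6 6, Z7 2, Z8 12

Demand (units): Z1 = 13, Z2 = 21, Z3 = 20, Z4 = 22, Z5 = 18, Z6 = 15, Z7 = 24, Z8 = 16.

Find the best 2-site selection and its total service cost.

With exactly 2 open, each customer zone uses its cheapest among the chosen.
{C, E}: Z1→C 4·13=52, Z2→E 7·21=147, Z3→E 3·20=60, Z4→C 7·22=154, Z5→C 8·18=144, Z6→C 4·15=60, Z7→E 2·24=48, Z8→C 3·16=48. Service cost 713.
{B, E}: service cost 836
{B, C}: service cost 912
Among all 10 size-2 choices, {C, E} is lowest.

Choose C and E; total service cost 713.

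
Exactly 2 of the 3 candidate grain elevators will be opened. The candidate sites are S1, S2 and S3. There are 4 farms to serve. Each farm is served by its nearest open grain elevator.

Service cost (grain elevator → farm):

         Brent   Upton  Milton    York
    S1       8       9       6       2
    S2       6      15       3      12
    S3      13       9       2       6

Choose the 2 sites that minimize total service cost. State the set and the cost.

Choose S1 and S2; total service cost 20.

With exactly 2 open, each farm uses its cheapest among the chosen.
{S1, S2}: Brent→S2 6, Upton→S1 9, Milton→S2 3, York→S1 2. Service cost 20.
{S1, S3}: service cost 21
{S2, S3}: service cost 23
Among all 3 size-2 choices, {S1, S2} is lowest.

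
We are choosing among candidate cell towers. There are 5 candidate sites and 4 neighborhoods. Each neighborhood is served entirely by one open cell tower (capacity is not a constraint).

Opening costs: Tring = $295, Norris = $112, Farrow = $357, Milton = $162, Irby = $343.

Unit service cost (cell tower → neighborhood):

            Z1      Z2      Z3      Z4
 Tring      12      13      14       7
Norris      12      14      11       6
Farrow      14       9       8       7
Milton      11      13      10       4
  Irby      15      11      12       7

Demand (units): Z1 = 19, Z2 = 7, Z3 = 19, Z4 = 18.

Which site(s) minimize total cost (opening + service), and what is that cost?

For any fixed open set, each neighborhood goes to its cheapest open site; total = fixed + service.
{Milton}: Z1→Milton 11·19=209, Z2→Milton 13·7=91, Z3→Milton 10·19=190, Z4→Milton 4·18=72. Service 562; fixed 162; total 724.
{Norris}: service 643 + fixed 112 = 755
{Norris, Milton}: Z1→Milton 11·19=209, Z2→Milton 13·7=91, Z3→Milton 10·19=190, Z4→Milton 4·18=72. Service 562; fixed 274; total 836.
{Tring, Norris, Farrow, Milton, Irby}: Z1→Milton 11·19=209, Z2→Farrow 9·7=63, Z3→Farrow 8·19=152, Z4→Milton 4·18=72. Service 496; fixed 1269; total 1765.
No other subset beats 724.

Open Milton only; minimum total cost 724.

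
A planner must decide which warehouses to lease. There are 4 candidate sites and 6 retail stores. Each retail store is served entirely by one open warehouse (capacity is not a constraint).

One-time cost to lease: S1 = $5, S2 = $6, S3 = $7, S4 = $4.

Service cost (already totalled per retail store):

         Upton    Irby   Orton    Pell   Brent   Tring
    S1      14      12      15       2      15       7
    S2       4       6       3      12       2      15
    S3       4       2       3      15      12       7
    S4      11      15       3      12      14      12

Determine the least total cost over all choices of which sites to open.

Minimum total cost: 35

For any fixed open set, each retail store goes to its cheapest open site; total = fixed + service.
{S1, S2}: Upton→S2 4, Irby→S2 6, Orton→S2 3, Pell→S1 2, Brent→S2 2, Tring→S1 7. Service 24; fixed 11; total 35.
{S1, S2, S3}: Upton→S2 4, Irby→S3 2, Orton→S2 3, Pell→S1 2, Brent→S2 2, Tring→S1 7. Service 20; fixed 18; total 38.
{S1, S2, S4}: Upton→S2 4, Irby→S2 6, Orton→S2 3, Pell→S1 2, Brent→S2 2, Tring→S1 7. Service 24; fixed 15; total 39.
{S1, S2, S3, S4}: Upton→S2 4, Irby→S3 2, Orton→S2 3, Pell→S1 2, Brent→S2 2, Tring→S1 7. Service 20; fixed 22; total 42.
No other subset beats 35.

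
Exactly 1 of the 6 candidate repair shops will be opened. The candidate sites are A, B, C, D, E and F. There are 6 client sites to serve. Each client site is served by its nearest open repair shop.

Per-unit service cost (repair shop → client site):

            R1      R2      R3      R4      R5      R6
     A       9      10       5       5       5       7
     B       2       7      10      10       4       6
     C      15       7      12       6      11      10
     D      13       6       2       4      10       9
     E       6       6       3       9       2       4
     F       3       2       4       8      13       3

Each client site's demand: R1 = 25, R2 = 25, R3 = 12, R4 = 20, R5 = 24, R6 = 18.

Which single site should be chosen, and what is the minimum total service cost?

With exactly 1 open, each client site uses its cheapest among the chosen.
{E}: R1→E 6·25=150, R2→E 6·25=150, R3→E 3·12=36, R4→E 9·20=180, R5→E 2·24=48, R6→E 4·18=72. Service cost 636.
{F}: service cost 699
{B}: service cost 749
Among all 6 size-1 choices, {E} is lowest.

Choose E only; total service cost 636.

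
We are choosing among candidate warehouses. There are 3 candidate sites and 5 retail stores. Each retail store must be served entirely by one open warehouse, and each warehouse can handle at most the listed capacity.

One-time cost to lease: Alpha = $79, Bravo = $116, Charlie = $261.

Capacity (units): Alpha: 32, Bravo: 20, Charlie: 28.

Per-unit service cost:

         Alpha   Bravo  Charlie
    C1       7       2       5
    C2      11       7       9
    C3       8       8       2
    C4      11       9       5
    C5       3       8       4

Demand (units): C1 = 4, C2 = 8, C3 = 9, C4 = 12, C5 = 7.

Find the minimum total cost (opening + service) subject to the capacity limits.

Open {Alpha, Bravo}: C1→Alpha 7·4=28, C2→Bravo 7·8=56, C3→Alpha 8·9=72, C4→Bravo 9·12=108, C5→Alpha 3·7=21.
Loads: Alpha carries 20/32, Bravo carries 20/20. Service 285; fixed 195; total 480.
Next best feasible plan costs 484.

Minimum total cost: 480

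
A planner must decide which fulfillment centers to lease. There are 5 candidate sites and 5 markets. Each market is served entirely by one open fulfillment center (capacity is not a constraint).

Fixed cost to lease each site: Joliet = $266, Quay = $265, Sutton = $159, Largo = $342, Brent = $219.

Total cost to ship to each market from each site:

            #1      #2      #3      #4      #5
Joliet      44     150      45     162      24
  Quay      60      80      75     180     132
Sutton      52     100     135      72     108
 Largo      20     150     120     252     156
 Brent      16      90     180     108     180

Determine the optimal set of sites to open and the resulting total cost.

For any fixed open set, each market goes to its cheapest open site; total = fixed + service.
{Sutton}: #1→Sutton 52, #2→Sutton 100, #3→Sutton 135, #4→Sutton 72, #5→Sutton 108. Service 467; fixed 159; total 626.
{Joliet}: service 425 + fixed 266 = 691
{Joliet, Sutton}: #1→Joliet 44, #2→Sutton 100, #3→Joliet 45, #4→Sutton 72, #5→Joliet 24. Service 285; fixed 425; total 710.
{Joliet, Quay, Sutton, Largo, Brent}: #1→Brent 16, #2→Quay 80, #3→Joliet 45, #4→Sutton 72, #5→Joliet 24. Service 237; fixed 1251; total 1488.
No other subset beats 626.

Open Sutton only; minimum total cost 626.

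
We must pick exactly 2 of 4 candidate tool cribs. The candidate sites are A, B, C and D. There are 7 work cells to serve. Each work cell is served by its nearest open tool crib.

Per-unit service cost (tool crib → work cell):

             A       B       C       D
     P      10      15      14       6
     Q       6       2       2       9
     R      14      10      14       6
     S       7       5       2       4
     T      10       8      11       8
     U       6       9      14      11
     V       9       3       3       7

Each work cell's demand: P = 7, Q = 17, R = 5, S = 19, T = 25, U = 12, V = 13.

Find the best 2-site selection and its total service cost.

With exactly 2 open, each work cell uses its cheapest among the chosen.
{C, D}: P→D 6·7=42, Q→C 2·17=34, R→D 6·5=30, S→C 2·19=38, T→D 8·25=200, U→D 11·12=132, V→C 3·13=39. Service cost 515.
{B, D}: service cost 529
{A, B}: service cost 560
Among all 6 size-2 choices, {C, D} is lowest.

Choose C and D; total service cost 515.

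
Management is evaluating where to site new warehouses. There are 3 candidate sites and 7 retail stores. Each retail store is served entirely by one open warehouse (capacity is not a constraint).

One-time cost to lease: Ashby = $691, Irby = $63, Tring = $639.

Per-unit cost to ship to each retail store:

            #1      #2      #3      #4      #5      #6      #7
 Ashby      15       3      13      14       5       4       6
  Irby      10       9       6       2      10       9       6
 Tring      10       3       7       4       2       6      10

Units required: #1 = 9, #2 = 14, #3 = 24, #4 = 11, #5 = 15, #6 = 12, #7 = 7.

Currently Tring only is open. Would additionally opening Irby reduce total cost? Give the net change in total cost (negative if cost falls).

Yes — net change −11 (cost falls by 11).

Current service cost with {Tring}: 516.
Adding Irby: each retail store re-picks its cheapest; new service cost 442, saving 74.
Extra fixed cost: 63. Net change = 63 − 74 = -11.
(Totals: 1155 → 1144.)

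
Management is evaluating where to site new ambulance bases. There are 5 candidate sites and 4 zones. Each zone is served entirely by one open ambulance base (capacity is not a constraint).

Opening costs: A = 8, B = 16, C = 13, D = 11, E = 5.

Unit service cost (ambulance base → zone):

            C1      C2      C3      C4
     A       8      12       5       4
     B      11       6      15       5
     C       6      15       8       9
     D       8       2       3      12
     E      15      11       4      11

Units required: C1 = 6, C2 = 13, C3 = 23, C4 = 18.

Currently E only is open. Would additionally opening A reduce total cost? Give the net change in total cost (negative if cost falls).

Current service cost with {E}: 523.
Adding A: each zone re-picks its cheapest; new service cost 355, saving 168.
Extra fixed cost: 8. Net change = 8 − 168 = -160.
(Totals: 528 → 368.)

Yes — net change −160 (cost falls by 160).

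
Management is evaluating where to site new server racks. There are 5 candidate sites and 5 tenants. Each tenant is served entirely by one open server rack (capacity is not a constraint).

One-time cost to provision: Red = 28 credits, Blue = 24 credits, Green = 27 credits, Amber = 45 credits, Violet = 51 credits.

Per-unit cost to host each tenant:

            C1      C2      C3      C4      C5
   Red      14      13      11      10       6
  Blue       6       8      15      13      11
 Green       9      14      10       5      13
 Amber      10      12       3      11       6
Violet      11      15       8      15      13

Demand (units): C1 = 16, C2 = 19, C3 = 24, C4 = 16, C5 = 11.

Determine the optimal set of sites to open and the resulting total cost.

For any fixed open set, each tenant goes to its cheapest open site; total = fixed + service.
{Blue, Green, Amber}: C1→Blue 6·16=96, C2→Blue 8·19=152, C3→Amber 3·24=72, C4→Green 5·16=80, C5→Amber 6·11=66. Service 466; fixed 96; total 562.
{Red, Blue, Green, Amber}: service 466 + fixed 124 = 590
{Blue, Green, Amber, Violet}: service 466 + fixed 147 = 613
{Red, Blue, Green, Amber, Violet}: C1→Blue 6·16=96, C2→Blue 8·19=152, C3→Amber 3·24=72, C4→Green 5·16=80, C5→Red 6·11=66. Service 466; fixed 175; total 641.
No other subset beats 562.

Open Blue, Green and Amber; minimum total cost 562.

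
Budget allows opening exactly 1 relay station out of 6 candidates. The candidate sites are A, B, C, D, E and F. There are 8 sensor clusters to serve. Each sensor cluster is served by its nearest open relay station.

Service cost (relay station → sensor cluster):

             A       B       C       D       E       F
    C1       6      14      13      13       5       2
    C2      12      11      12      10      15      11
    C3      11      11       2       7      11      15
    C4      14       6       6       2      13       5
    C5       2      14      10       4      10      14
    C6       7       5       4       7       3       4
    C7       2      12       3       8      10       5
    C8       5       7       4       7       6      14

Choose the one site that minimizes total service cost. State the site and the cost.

Choose C only; total service cost 54.

With exactly 1 open, each sensor cluster uses its cheapest among the chosen.
{C}: C1→C 13, C2→C 12, C3→C 2, C4→C 6, C5→C 10, C6→C 4, C7→C 3, C8→C 4. Service cost 54.
{D}: service cost 58
{A}: service cost 59
Among all 6 size-1 choices, {C} is lowest.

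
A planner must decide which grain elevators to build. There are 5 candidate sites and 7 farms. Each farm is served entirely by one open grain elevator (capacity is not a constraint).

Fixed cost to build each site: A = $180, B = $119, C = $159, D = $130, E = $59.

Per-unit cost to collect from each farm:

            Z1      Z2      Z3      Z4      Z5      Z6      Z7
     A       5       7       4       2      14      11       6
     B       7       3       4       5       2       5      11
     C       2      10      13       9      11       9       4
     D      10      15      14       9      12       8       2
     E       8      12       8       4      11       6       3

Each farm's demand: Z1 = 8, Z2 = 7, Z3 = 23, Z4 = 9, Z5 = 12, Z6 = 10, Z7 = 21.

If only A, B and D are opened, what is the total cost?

Each farm is assigned to its cheapest site among the open ones.
{A, B, D}: Z1→A 5·8=40, Z2→B 3·7=21, Z3→A 4·23=92, Z4→A 2·9=18, Z5→B 2·12=24, Z6→B 5·10=50, Z7→D 2·21=42. Service 287; fixed 429; total 716.

Total cost: 716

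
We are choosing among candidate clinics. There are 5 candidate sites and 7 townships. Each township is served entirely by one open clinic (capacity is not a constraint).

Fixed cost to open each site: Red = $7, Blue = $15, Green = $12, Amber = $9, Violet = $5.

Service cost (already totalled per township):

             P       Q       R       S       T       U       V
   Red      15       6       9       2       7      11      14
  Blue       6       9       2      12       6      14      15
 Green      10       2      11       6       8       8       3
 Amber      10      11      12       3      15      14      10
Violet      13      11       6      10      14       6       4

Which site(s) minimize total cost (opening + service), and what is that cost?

For any fixed open set, each township goes to its cheapest open site; total = fixed + service.
{Red, Violet}: P→Violet 13, Q→Red 6, R→Violet 6, S→Red 2, T→Red 7, U→Violet 6, V→Violet 4. Service 44; fixed 12; total 56.
{Green, Violet}: service 41 + fixed 17 = 58
{Red, Blue, Violet}: service 32 + fixed 27 = 59
{Red, Blue, Green, Amber, Violet}: service 27 + fixed 48 = 75
No other subset beats 56.

Open Red and Violet; minimum total cost 56.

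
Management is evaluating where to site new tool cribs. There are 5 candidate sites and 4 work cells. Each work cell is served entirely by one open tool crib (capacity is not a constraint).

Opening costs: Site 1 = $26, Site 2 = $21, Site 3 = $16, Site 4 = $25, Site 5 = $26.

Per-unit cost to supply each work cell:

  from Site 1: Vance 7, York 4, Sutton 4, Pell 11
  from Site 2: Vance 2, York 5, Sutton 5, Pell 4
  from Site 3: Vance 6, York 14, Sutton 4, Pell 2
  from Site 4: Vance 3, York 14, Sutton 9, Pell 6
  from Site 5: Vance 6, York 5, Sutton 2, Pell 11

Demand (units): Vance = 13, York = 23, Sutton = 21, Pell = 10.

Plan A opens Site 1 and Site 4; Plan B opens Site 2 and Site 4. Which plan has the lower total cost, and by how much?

Plan A: {Site 1, Site 4}: Vance→Site 4 3·13=39, York→Site 1 4·23=92, Sutton→Site 1 4·21=84, Pell→Site 4 6·10=60. Service 275; fixed 51; total 326.
Plan B: {Site 2, Site 4}: Vance→Site 2 2·13=26, York→Site 2 5·23=115, Sutton→Site 2 5·21=105, Pell→Site 2 4·10=40. Service 286; fixed 46; total 332.
Difference: |326 − 332| = 6.

Plan A is cheaper by 6.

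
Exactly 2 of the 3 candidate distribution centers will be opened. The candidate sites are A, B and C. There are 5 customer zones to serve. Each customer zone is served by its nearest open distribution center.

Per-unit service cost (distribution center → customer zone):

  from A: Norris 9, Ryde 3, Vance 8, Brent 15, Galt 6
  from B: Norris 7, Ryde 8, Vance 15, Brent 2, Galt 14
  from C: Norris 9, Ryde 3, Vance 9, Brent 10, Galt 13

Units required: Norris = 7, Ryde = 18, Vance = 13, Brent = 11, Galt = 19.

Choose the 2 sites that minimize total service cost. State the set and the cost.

With exactly 2 open, each customer zone uses its cheapest among the chosen.
{A, B}: Norris→B 7·7=49, Ryde→A 3·18=54, Vance→A 8·13=104, Brent→B 2·11=22, Galt→A 6·19=114. Service cost 343.
{A, C}: service cost 445
{B, C}: service cost 489
Among all 3 size-2 choices, {A, B} is lowest.

Choose A and B; total service cost 343.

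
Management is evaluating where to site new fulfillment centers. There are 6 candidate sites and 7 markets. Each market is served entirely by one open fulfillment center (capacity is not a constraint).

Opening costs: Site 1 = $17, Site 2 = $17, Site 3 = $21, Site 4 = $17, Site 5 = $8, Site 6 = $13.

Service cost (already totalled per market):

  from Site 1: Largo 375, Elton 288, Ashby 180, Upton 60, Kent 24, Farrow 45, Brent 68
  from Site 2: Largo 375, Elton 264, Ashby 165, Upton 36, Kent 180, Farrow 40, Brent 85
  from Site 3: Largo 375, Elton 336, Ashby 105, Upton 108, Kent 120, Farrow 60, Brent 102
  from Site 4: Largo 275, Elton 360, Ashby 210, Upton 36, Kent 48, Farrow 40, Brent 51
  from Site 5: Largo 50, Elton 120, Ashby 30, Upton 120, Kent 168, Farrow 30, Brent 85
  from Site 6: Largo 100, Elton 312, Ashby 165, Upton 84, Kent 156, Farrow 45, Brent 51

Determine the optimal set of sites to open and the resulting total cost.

Open Site 1, Site 4 and Site 5; minimum total cost 383.

For any fixed open set, each market goes to its cheapest open site; total = fixed + service.
{Site 1, Site 4, Site 5}: Largo→Site 5 50, Elton→Site 5 120, Ashby→Site 5 30, Upton→Site 4 36, Kent→Site 1 24, Farrow→Site 5 30, Brent→Site 4 51. Service 341; fixed 42; total 383.
{Site 4, Site 5}: Largo→Site 5 50, Elton→Site 5 120, Ashby→Site 5 30, Upton→Site 4 36, Kent→Site 4 48, Farrow→Site 5 30, Brent→Site 4 51. Service 365; fixed 25; total 390.
{Site 1, Site 2, Site 5, Site 6}: Largo→Site 5 50, Elton→Site 5 120, Ashby→Site 5 30, Upton→Site 2 36, Kent→Site 1 24, Farrow→Site 5 30, Brent→Site 6 51. Service 341; fixed 55; total 396.
{Site 1, Site 2, Site 3, Site 4, Site 5, Site 6}: Largo→Site 5 50, Elton→Site 5 120, Ashby→Site 5 30, Upton→Site 2 36, Kent→Site 1 24, Farrow→Site 5 30, Brent→Site 4 51. Service 341; fixed 93; total 434.
No other subset beats 383.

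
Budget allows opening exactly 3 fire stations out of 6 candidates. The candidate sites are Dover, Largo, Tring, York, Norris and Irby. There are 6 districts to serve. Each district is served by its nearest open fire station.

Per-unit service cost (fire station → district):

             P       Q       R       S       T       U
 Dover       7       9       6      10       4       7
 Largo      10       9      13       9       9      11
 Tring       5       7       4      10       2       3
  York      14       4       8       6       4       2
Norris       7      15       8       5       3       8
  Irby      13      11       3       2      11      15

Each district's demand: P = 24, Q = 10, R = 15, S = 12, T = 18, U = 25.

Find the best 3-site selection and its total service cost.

Choose Tring, York and Irby; total service cost 315.

With exactly 3 open, each district uses its cheapest among the chosen.
{Tring, York, Irby}: P→Tring 5·24=120, Q→York 4·10=40, R→Irby 3·15=45, S→Irby 2·12=24, T→Tring 2·18=36, U→York 2·25=50. Service cost 315.
{Tring, York, Norris}: service cost 366
{Dover, Tring, Irby}: service cost 370
Among all 20 size-3 choices, {Tring, York, Irby} is lowest.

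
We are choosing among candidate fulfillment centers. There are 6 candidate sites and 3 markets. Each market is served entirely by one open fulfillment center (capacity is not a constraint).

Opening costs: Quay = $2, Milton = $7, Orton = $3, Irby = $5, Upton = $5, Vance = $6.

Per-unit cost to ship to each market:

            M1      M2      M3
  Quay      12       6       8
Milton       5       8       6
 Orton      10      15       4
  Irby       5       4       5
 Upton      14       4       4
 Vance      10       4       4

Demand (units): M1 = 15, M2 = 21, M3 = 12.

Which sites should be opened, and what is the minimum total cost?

For any fixed open set, each market goes to its cheapest open site; total = fixed + service.
{Orton, Irby}: M1→Irby 5·15=75, M2→Irby 4·21=84, M3→Orton 4·12=48. Service 207; fixed 8; total 215.
{Quay, Orton, Irby}: M1→Irby 5·15=75, M2→Irby 4·21=84, M3→Orton 4·12=48. Service 207; fixed 10; total 217.
{Irby, Upton}: M1→Irby 5·15=75, M2→Irby 4·21=84, M3→Upton 4·12=48. Service 207; fixed 10; total 217.
{Quay, Milton, Orton, Irby, Upton, Vance}: service 207 + fixed 28 = 235
No other subset beats 215.

Open Orton and Irby; minimum total cost 215.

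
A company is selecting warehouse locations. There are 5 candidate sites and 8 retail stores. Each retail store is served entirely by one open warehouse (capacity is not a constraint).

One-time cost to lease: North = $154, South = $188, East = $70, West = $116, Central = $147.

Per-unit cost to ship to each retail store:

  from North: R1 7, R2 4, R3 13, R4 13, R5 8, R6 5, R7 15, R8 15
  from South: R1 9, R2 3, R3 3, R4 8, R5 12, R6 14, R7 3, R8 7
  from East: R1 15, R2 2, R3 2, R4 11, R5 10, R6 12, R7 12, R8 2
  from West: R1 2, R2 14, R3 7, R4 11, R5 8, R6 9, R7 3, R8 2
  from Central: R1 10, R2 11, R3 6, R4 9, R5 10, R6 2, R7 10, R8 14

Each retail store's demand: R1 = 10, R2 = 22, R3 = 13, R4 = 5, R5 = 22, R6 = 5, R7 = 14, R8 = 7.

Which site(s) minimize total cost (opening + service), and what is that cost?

For any fixed open set, each retail store goes to its cheapest open site; total = fixed + service.
{East, West}: R1→West 2·10=20, R2→East 2·22=44, R3→East 2·13=26, R4→East 11·5=55, R5→West 8·22=176, R6→West 9·5=45, R7→West 3·14=42, R8→East 2·7=14. Service 422; fixed 186; total 608.
{East, West, Central}: service 377 + fixed 333 = 710
{North, East, West}: service 402 + fixed 340 = 742
{North, South, East, West, Central}: service 372 + fixed 675 = 1047
No other subset beats 608.

Open East and West; minimum total cost 608.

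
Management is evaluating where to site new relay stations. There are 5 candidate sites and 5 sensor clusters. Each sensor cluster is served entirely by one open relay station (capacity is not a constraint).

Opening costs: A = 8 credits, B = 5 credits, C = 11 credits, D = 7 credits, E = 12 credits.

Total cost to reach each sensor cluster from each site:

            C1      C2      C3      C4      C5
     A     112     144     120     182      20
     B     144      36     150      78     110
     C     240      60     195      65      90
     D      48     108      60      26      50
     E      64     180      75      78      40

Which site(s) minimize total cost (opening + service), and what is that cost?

For any fixed open set, each sensor cluster goes to its cheapest open site; total = fixed + service.
{A, B, D}: C1→D 48, C2→B 36, C3→D 60, C4→D 26, C5→A 20. Service 190; fixed 20; total 210.
{A, B, C, D}: C1→D 48, C2→B 36, C3→D 60, C4→D 26, C5→A 20. Service 190; fixed 31; total 221.
{A, B, D, E}: service 190 + fixed 32 = 222
{A, B, C, D, E}: service 190 + fixed 43 = 233
No other subset beats 210.

Open A, B and D; minimum total cost 210.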